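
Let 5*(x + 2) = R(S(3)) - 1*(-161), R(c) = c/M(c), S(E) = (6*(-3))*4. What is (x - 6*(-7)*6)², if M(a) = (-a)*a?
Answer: 10321137649/129600 ≈ 79638.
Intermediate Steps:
M(a) = -a²
S(E) = -72 (S(E) = -18*4 = -72)
R(c) = -1/c (R(c) = c/((-c²)) = c*(-1/c²) = -1/c)
x = 10873/360 (x = -2 + (-1/(-72) - 1*(-161))/5 = -2 + (-1*(-1/72) + 161)/5 = -2 + (1/72 + 161)/5 = -2 + (⅕)*(11593/72) = -2 + 11593/360 = 10873/360 ≈ 30.203)
(x - 6*(-7)*6)² = (10873/360 - 6*(-7)*6)² = (10873/360 + 42*6)² = (10873/360 + 252)² = (101593/360)² = 10321137649/129600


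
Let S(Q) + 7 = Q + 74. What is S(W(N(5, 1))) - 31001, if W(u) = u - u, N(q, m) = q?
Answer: -30934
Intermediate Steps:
W(u) = 0
S(Q) = 67 + Q (S(Q) = -7 + (Q + 74) = -7 + (74 + Q) = 67 + Q)
S(W(N(5, 1))) - 31001 = (67 + 0) - 31001 = 67 - 31001 = -30934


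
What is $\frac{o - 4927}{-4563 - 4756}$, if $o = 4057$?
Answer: $\frac{870}{9319} \approx 0.093358$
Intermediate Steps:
$\frac{o - 4927}{-4563 - 4756} = \frac{4057 - 4927}{-4563 - 4756} = - \frac{870}{-9319} = \left(-870\right) \left(- \frac{1}{9319}\right) = \frac{870}{9319}$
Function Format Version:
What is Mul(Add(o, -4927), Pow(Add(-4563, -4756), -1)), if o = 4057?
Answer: Rational(870, 9319) ≈ 0.093358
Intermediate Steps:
Mul(Add(o, -4927), Pow(Add(-4563, -4756), -1)) = Mul(Add(4057, -4927), Pow(Add(-4563, -4756), -1)) = Mul(-870, Pow(-9319, -1)) = Mul(-870, Rational(-1, 9319)) = Rational(870, 9319)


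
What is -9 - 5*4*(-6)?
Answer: 111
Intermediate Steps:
-9 - 5*4*(-6) = -9 - 20*(-6) = -9 + 120 = 111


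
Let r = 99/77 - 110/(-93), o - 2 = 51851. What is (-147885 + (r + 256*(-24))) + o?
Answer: -66514969/651 ≈ -1.0217e+5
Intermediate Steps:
o = 51853 (o = 2 + 51851 = 51853)
r = 1607/651 (r = 99*(1/77) - 110*(-1/93) = 9/7 + 110/93 = 1607/651 ≈ 2.4685)
(-147885 + (r + 256*(-24))) + o = (-147885 + (1607/651 + 256*(-24))) + 51853 = (-147885 + (1607/651 - 6144)) + 51853 = (-147885 - 3998137/651) + 51853 = -100271272/651 + 51853 = -66514969/651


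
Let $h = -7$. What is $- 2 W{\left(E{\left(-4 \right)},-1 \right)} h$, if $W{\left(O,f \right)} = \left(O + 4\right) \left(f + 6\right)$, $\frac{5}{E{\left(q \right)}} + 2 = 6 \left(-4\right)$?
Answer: $\frac{3465}{13} \approx 266.54$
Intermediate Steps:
$E{\left(q \right)} = - \frac{5}{26}$ ($E{\left(q \right)} = \frac{5}{-2 + 6 \left(-4\right)} = \frac{5}{-2 - 24} = \frac{5}{-26} = 5 \left(- \frac{1}{26}\right) = - \frac{5}{26}$)
$W{\left(O,f \right)} = \left(4 + O\right) \left(6 + f\right)$
$- 2 W{\left(E{\left(-4 \right)},-1 \right)} h = - 2 \left(24 + 4 \left(-1\right) + 6 \left(- \frac{5}{26}\right) - - \frac{5}{26}\right) \left(-7\right) = - 2 \left(24 - 4 - \frac{15}{13} + \frac{5}{26}\right) \left(-7\right) = \left(-2\right) \frac{495}{26} \left(-7\right) = \left(- \frac{495}{13}\right) \left(-7\right) = \frac{3465}{13}$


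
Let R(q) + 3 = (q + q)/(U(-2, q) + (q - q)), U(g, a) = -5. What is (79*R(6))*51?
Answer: -108783/5 ≈ -21757.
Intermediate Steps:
R(q) = -3 - 2*q/5 (R(q) = -3 + (q + q)/(-5 + (q - q)) = -3 + (2*q)/(-5 + 0) = -3 + (2*q)/(-5) = -3 + (2*q)*(-1/5) = -3 - 2*q/5)
(79*R(6))*51 = (79*(-3 - 2/5*6))*51 = (79*(-3 - 12/5))*51 = (79*(-27/5))*51 = -2133/5*51 = -108783/5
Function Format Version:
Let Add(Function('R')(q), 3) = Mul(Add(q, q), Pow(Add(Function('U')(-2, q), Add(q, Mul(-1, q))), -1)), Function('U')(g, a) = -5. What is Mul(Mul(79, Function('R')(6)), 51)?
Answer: Rational(-108783, 5) ≈ -21757.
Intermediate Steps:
Function('R')(q) = Add(-3, Mul(Rational(-2, 5), q)) (Function('R')(q) = Add(-3, Mul(Add(q, q), Pow(Add(-5, Add(q, Mul(-1, q))), -1))) = Add(-3, Mul(Mul(2, q), Pow(Add(-5, 0), -1))) = Add(-3, Mul(Mul(2, q), Pow(-5, -1))) = Add(-3, Mul(Mul(2, q), Rational(-1, 5))) = Add(-3, Mul(Rational(-2, 5), q)))
Mul(Mul(79, Function('R')(6)), 51) = Mul(Mul(79, Add(-3, Mul(Rational(-2, 5), 6))), 51) = Mul(Mul(79, Add(-3, Rational(-12, 5))), 51) = Mul(Mul(79, Rational(-27, 5)), 51) = Mul(Rational(-2133, 5), 51) = Rational(-108783, 5)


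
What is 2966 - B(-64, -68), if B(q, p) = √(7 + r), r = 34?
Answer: 2966 - √41 ≈ 2959.6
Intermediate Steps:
B(q, p) = √41 (B(q, p) = √(7 + 34) = √41)
2966 - B(-64, -68) = 2966 - √41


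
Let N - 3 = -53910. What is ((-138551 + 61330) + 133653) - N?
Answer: 110339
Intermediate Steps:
N = -53907 (N = 3 - 53910 = -53907)
((-138551 + 61330) + 133653) - N = ((-138551 + 61330) + 133653) - 1*(-53907) = (-77221 + 133653) + 53907 = 56432 + 53907 = 110339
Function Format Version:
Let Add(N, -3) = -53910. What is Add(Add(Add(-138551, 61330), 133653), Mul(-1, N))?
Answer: 110339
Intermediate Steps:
N = -53907 (N = Add(3, -53910) = -53907)
Add(Add(Add(-138551, 61330), 133653), Mul(-1, N)) = Add(Add(Add(-138551, 61330), 133653), Mul(-1, -53907)) = Add(Add(-77221, 133653), 53907) = Add(56432, 53907) = 110339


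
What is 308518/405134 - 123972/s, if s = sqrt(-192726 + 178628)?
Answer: 154259/202567 + 61986*I*sqrt(14098)/7049 ≈ 0.76152 + 1044.1*I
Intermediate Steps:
s = I*sqrt(14098) (s = sqrt(-14098) = I*sqrt(14098) ≈ 118.73*I)
308518/405134 - 123972/s = 308518/405134 - 123972*(-I*sqrt(14098)/14098) = 308518*(1/405134) - (-61986)*I*sqrt(14098)/7049 = 154259/202567 + 61986*I*sqrt(14098)/7049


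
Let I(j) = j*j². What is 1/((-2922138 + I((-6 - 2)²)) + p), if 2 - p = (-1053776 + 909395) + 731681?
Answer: -1/3247292 ≈ -3.0795e-7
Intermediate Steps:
I(j) = j³
p = -587298 (p = 2 - ((-1053776 + 909395) + 731681) = 2 - (-144381 + 731681) = 2 - 1*587300 = 2 - 587300 = -587298)
1/((-2922138 + I((-6 - 2)²)) + p) = 1/((-2922138 + ((-6 - 2)²)³) - 587298) = 1/((-2922138 + ((-8)²)³) - 587298) = 1/((-2922138 + 64³) - 587298) = 1/((-2922138 + 262144) - 587298) = 1/(-2659994 - 587298) = 1/(-3247292) = -1/3247292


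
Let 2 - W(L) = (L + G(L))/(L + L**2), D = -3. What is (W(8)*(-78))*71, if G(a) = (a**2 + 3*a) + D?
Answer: -15691/4 ≈ -3922.8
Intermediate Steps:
G(a) = -3 + a**2 + 3*a (G(a) = (a**2 + 3*a) - 3 = -3 + a**2 + 3*a)
W(L) = 2 - (-3 + L**2 + 4*L)/(L + L**2) (W(L) = 2 - (L + (-3 + L**2 + 3*L))/(L + L**2) = 2 - (-3 + L**2 + 4*L)/(L + L**2))
(W(8)*(-78))*71 = (((3 + 8**2 - 2*8)/(8*(1 + 8)))*(-78))*71 = (((1/8)*(3 + 64 - 16)/9)*(-78))*71 = (((1/8)*(1/9)*51)*(-78))*71 = ((17/24)*(-78))*71 = -221/4*71 = -15691/4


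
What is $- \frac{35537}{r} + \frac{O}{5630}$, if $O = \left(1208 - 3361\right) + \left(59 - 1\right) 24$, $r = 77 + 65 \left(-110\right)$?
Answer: $\frac{194690757}{39820990} \approx 4.8891$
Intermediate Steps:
$r = -7073$ ($r = 77 - 7150 = -7073$)
$O = -761$ ($O = -2153 + 58 \cdot 24 = -2153 + 1392 = -761$)
$- \frac{35537}{r} + \frac{O}{5630} = - \frac{35537}{-7073} - \frac{761}{5630} = \left(-35537\right) \left(- \frac{1}{7073}\right) - \frac{761}{5630} = \frac{35537}{7073} - \frac{761}{5630} = \frac{194690757}{39820990}$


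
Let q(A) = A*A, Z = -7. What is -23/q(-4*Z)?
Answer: -23/784 ≈ -0.029337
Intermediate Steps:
q(A) = A²
-23/q(-4*Z) = -23/((-4*(-7))²) = -23/(28²) = -23/784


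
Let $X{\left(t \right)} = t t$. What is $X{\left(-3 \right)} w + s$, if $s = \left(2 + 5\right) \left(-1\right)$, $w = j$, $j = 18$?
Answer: $155$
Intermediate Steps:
$X{\left(t \right)} = t^{2}$
$w = 18$
$s = -7$ ($s = 7 \left(-1\right) = -7$)
$X{\left(-3 \right)} w + s = \left(-3\right)^{2} \cdot 18 - 7 = 9 \cdot 18 - 7 = 162 - 7 = 155$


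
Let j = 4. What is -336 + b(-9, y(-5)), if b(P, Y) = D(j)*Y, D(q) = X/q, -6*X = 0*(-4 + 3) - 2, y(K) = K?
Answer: -4037/12 ≈ -336.42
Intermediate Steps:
X = 1/3 (X = -(0*(-4 + 3) - 2)/6 = -(0*(-1) - 2)/6 = -(0 - 2)/6 = -1/6*(-2) = 1/3 ≈ 0.33333)
D(q) = 1/(3*q)
b(P, Y) = Y/12 (b(P, Y) = ((1/3)/4)*Y = ((1/3)*(1/4))*Y = Y/12)
-336 + b(-9, y(-5)) = -336 + (1/12)*(-5) = -336 - 5/12 = -4037/12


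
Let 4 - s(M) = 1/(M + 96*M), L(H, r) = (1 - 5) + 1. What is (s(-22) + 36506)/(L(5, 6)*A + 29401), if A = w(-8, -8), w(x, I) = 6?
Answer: 77912341/62703322 ≈ 1.2426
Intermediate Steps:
L(H, r) = -3 (L(H, r) = -4 + 1 = -3)
s(M) = 4 - 1/(97*M) (s(M) = 4 - 1/(M + 96*M) = 4 - 1/(97*M))
A = 6
(s(-22) + 36506)/(L(5, 6)*A + 29401) = ((4 - 1/97/(-22)) + 36506)/(-3*6 + 29401) = ((4 - 1/97*(-1/22)) + 36506)/(-18 + 29401) = ((4 + 1/2134) + 36506)/29383 = (8537/2134 + 36506)*(1/29383) = (77912341/2134)*(1/29383) = 77912341/62703322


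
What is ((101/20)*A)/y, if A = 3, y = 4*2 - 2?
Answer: 101/40 ≈ 2.5250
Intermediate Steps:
y = 6 (y = 8 - 2 = 6)
((101/20)*A)/y = ((101/20)*3)/6 = ((101*(1/20))*3)*(⅙) = ((101/20)*3)*(⅙) = (303/20)*(⅙) = 101/40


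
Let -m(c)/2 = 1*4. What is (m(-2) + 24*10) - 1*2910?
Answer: -2678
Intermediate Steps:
m(c) = -8 (m(c) = -2*4 = -8)
(m(-2) + 24*10) - 1*2910 = (-8 + 24*10) - 1*2910 = (-8 + 240) - 2910 = 232 - 2910 = -2678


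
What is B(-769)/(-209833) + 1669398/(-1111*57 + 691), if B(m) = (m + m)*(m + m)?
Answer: -249228370459/6571549894 ≈ -37.925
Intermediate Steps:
B(m) = 4*m² (B(m) = (2*m)*(2*m) = 4*m²)
B(-769)/(-209833) + 1669398/(-1111*57 + 691) = (4*(-769)²)/(-209833) + 1669398/(-1111*57 + 691) = (4*591361)*(-1/209833) + 1669398/(-63327 + 691) = 2365444*(-1/209833) + 1669398/(-62636) = -2365444/209833 + 1669398*(-1/62636) = -2365444/209833 - 834699/31318 = -249228370459/6571549894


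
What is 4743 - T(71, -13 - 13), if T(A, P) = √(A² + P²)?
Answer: 4743 - √5717 ≈ 4667.4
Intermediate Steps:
4743 - T(71, -13 - 13) = 4743 - √(71² + (-13 - 13)²) = 4743 - √(5041 + (-26)²) = 4743 - √(5041 + 676) = 4743 - √5717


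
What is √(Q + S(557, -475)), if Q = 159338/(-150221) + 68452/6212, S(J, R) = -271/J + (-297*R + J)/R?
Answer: 22*I*√90900033632123142847904997/12344710365895 ≈ 16.991*I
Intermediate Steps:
S(J, R) = -271/J + (J - 297*R)/R
Q = 2323280059/233293213 (Q = 159338*(-1/150221) + 68452*(1/6212) = -159338/150221 + 17113/1553 = 2323280059/233293213 ≈ 9.9586)
√(Q + S(557, -475)) = √(2323280059/233293213 + (-297 - 271/557 + 557/(-475))) = √(2323280059/233293213 + (-297 - 271*1/557 + 557*(-1/475))) = √(2323280059/233293213 + (-297 - 271/557 - 557/475)) = √(2323280059/233293213 - 79017749/264575) = √(-17819622726627612/61723551829475) = 22*I*√90900033632123142847904997/12344710365895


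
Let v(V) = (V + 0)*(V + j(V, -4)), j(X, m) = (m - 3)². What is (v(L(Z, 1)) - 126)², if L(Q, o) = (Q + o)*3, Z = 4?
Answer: 695556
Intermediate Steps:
j(X, m) = (-3 + m)²
L(Q, o) = 3*Q + 3*o
v(V) = V*(49 + V) (v(V) = (V + 0)*(V + (-3 - 4)²) = V*(V + (-7)²) = V*(V + 49) = V*(49 + V))
(v(L(Z, 1)) - 126)² = ((3*4 + 3*1)*(49 + (3*4 + 3*1)) - 126)² = ((12 + 3)*(49 + (12 + 3)) - 126)² = (15*(49 + 15) - 126)² = (15*64 - 126)² = (960 - 126)² = 834² = 695556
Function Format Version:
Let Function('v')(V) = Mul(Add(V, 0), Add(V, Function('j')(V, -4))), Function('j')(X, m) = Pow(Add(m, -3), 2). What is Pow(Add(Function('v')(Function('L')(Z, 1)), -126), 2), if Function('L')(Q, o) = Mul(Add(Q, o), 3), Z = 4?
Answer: 695556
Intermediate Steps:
Function('j')(X, m) = Pow(Add(-3, m), 2)
Function('L')(Q, o) = Add(Mul(3, Q), Mul(3, o))
Function('v')(V) = Mul(V, Add(49, V)) (Function('v')(V) = Mul(Add(V, 0), Add(V, Pow(Add(-3, -4), 2))) = Mul(V, Add(V, Pow(-7, 2))) = Mul(V, Add(V, 49)) = Mul(V, Add(49, V)))
Pow(Add(Function('v')(Function('L')(Z, 1)), -126), 2) = Pow(Add(Mul(Add(Mul(3, 4), Mul(3, 1)), Add(49, Add(Mul(3, 4), Mul(3, 1)))), -126), 2) = Pow(Add(Mul(Add(12, 3), Add(49, Add(12, 3))), -126), 2) = Pow(Add(Mul(15, Add(49, 15)), -126), 2) = Pow(Add(Mul(15, 64), -126), 2) = Pow(Add(960, -126), 2) = Pow(834, 2) = 695556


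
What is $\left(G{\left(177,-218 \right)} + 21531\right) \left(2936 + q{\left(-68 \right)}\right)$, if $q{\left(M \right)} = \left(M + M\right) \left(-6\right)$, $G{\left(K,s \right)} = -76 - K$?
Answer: $79835056$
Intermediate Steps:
$q{\left(M \right)} = - 12 M$ ($q{\left(M \right)} = 2 M \left(-6\right) = - 12 M$)
$\left(G{\left(177,-218 \right)} + 21531\right) \left(2936 + q{\left(-68 \right)}\right) = \left(\left(-76 - 177\right) + 21531\right) \left(2936 - -816\right) = \left(\left(-76 - 177\right) + 21531\right) \left(2936 + 816\right) = \left(-253 + 21531\right) 3752 = 21278 \cdot 3752 = 79835056$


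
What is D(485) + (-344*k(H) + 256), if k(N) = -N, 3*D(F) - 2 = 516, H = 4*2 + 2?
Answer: 11606/3 ≈ 3868.7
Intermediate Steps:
H = 10 (H = 8 + 2 = 10)
D(F) = 518/3 (D(F) = ⅔ + (⅓)*516 = ⅔ + 172 = 518/3)
D(485) + (-344*k(H) + 256) = 518/3 + (-(-344)*10 + 256) = 518/3 + (-344*(-10) + 256) = 518/3 + (3440 + 256) = 518/3 + 3696 = 11606/3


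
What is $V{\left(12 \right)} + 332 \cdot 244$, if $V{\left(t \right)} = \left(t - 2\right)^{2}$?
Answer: $81108$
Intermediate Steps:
$V{\left(t \right)} = \left(-2 + t\right)^{2}$
$V{\left(12 \right)} + 332 \cdot 244 = \left(-2 + 12\right)^{2} + 332 \cdot 244 = 10^{2} + 81008 = 100 + 81008 = 81108$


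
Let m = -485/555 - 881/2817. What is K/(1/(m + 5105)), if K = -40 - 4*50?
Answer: -42557229200/34743 ≈ -1.2249e+6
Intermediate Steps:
m = -123680/104229 (m = -485*1/555 - 881*1/2817 = -97/111 - 881/2817 = -123680/104229 ≈ -1.1866)
K = -240 (K = -40 - 200 = -240)
K/(1/(m + 5105)) = -240/(1/(-123680/104229 + 5105)) = -240/(1/(531965365/104229)) = -240/104229/531965365 = -240*531965365/104229 = -42557229200/34743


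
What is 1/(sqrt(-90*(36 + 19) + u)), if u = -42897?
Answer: -I*sqrt(47847)/47847 ≈ -0.0045716*I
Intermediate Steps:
1/(sqrt(-90*(36 + 19) + u)) = 1/(sqrt(-90*(36 + 19) - 42897)) = 1/(sqrt(-90*55 - 42897)) = 1/(sqrt(-4950 - 42897)) = 1/(sqrt(-47847)) = 1/(I*sqrt(47847)) = -I*sqrt(47847)/47847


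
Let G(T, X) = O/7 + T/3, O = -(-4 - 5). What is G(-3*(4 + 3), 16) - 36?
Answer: -292/7 ≈ -41.714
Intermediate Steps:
O = 9 (O = -1*(-9) = 9)
G(T, X) = 9/7 + T/3
G(-3*(4 + 3), 16) - 36 = (9/7 + (-3*(4 + 3))/3) - 36 = (9/7 + (-3*7)/3) - 36 = (9/7 + (1/3)*(-21)) - 36 = (9/7 - 7) - 36 = -40/7 - 36 = -292/7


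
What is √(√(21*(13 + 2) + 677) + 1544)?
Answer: 2*√(386 + √62) ≈ 39.693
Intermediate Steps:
√(√(21*(13 + 2) + 677) + 1544) = √(√(21*15 + 677) + 1544) = √(√(315 + 677) + 1544) = √(√992 + 1544) = √(4*√62 + 1544) = √(1544 + 4*√62)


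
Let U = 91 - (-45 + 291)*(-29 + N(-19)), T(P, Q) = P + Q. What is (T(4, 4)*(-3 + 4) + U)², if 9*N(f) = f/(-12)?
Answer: 16748242225/324 ≈ 5.1692e+7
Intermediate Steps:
N(f) = -f/108 (N(f) = (f/(-12))/9 = (f*(-1/12))/9 = (-f/12)/9 = -f/108)
U = 129271/18 (U = 91 - (-45 + 291)*(-29 - 1/108*(-19)) = 91 - 246*(-29 + 19/108) = 91 - 246*(-3113)/108 = 91 - 1*(-127633/18) = 91 + 127633/18 = 129271/18 ≈ 7181.7)
(T(4, 4)*(-3 + 4) + U)² = ((4 + 4)*(-3 + 4) + 129271/18)² = (8*1 + 129271/18)² = (8 + 129271/18)² = (129415/18)² = 16748242225/324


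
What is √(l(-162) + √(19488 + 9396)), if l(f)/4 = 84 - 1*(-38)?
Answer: √(488 + 2*√7221) ≈ 25.651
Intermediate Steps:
l(f) = 488 (l(f) = 4*(84 - 1*(-38)) = 4*(84 + 38) = 4*122 = 488)
√(l(-162) + √(19488 + 9396)) = √(488 + √(19488 + 9396)) = √(488 + √28884) = √(488 + 2*√7221)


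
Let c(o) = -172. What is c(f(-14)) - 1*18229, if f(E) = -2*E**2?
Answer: -18401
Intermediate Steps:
c(f(-14)) - 1*18229 = -172 - 1*18229 = -172 - 18229 = -18401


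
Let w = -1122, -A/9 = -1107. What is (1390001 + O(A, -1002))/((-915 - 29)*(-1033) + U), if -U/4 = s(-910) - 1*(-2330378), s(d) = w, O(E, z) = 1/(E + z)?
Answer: -6227899481/37375757496 ≈ -0.16663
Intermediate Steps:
A = 9963 (A = -9*(-1107) = 9963)
s(d) = -1122
U = -9317024 (U = -4*(-1122 - 1*(-2330378)) = -4*(-1122 + 2330378) = -4*2329256 = -9317024)
(1390001 + O(A, -1002))/((-915 - 29)*(-1033) + U) = (1390001 + 1/(9963 - 1002))/((-915 - 29)*(-1033) - 9317024) = (1390001 + 1/8961)/(-944*(-1033) - 9317024) = (1390001 + 1/8961)/(975152 - 9317024) = (12455798962/8961)/(-8341872) = (12455798962/8961)*(-1/8341872) = -6227899481/37375757496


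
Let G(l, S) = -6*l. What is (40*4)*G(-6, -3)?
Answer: 5760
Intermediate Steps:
(40*4)*G(-6, -3) = (40*4)*(-6*(-6)) = 160*36 = 5760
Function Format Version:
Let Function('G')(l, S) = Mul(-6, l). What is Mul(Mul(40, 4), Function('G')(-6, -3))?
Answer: 5760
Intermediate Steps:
Mul(Mul(40, 4), Function('G')(-6, -3)) = Mul(Mul(40, 4), Mul(-6, -6)) = Mul(160, 36) = 5760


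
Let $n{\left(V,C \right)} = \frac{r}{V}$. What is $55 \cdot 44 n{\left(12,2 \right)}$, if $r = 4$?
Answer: $\frac{2420}{3} \approx 806.67$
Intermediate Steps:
$n{\left(V,C \right)} = \frac{4}{V}$
$55 \cdot 44 n{\left(12,2 \right)} = 55 \cdot 44 \cdot \frac{4}{12} = 2420 \cdot 4 \cdot \frac{1}{12} = 2420 \cdot \frac{1}{3} = \frac{2420}{3}$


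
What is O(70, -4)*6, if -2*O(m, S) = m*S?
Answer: 840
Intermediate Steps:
O(m, S) = -S*m/2 (O(m, S) = -m*S/2 = -S*m/2)
O(70, -4)*6 = -½*(-4)*70*6 = 140*6 = 840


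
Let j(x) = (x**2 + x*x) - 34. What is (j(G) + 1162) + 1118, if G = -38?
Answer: 5134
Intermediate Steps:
j(x) = -34 + 2*x**2 (j(x) = (x**2 + x**2) - 34 = 2*x**2 - 34 = -34 + 2*x**2)
(j(G) + 1162) + 1118 = ((-34 + 2*(-38)**2) + 1162) + 1118 = ((-34 + 2*1444) + 1162) + 1118 = ((-34 + 2888) + 1162) + 1118 = (2854 + 1162) + 1118 = 4016 + 1118 = 5134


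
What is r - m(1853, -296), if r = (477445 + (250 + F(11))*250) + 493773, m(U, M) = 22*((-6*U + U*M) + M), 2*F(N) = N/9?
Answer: 120165433/9 ≈ 1.3352e+7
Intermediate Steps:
F(N) = N/18 (F(N) = (N/9)/2 = N/18)
m(U, M) = -132*U + 22*M + 22*M*U (m(U, M) = 22*((-6*U + M*U) + M) = 22*(M - 6*U + M*U) = -132*U + 22*M + 22*M*U)
r = 9304837/9 (r = (477445 + (250 + (1/18)*11)*250) + 493773 = (477445 + (250 + 11/18)*250) + 493773 = (477445 + (4511/18)*250) + 493773 = (477445 + 563875/9) + 493773 = 4860880/9 + 493773 = 9304837/9 ≈ 1.0339e+6)
r - m(1853, -296) = 9304837/9 - (-132*1853 + 22*(-296) + 22*(-296)*1853) = 9304837/9 - (-244596 - 6512 - 12066736) = 9304837/9 - 1*(-12317844) = 9304837/9 + 12317844 = 120165433/9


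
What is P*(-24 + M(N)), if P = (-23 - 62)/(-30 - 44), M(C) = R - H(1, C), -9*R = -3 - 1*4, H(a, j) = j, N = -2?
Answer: -16235/666 ≈ -24.377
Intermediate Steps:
R = 7/9 (R = -(-3 - 1*4)/9 = -(-3 - 4)/9 = -1/9*(-7) = 7/9 ≈ 0.77778)
M(C) = 7/9 - C
P = 85/74 (P = -85/(-74) = -85*(-1/74) = 85/74 ≈ 1.1486)
P*(-24 + M(N)) = 85*(-24 + (7/9 - 1*(-2)))/74 = 85*(-24 + (7/9 + 2))/74 = 85*(-24 + 25/9)/74 = (85/74)*(-191/9) = -16235/666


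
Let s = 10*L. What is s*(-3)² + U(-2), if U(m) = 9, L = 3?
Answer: 279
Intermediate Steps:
s = 30 (s = 10*3 = 30)
s*(-3)² + U(-2) = 30*(-3)² + 9 = 30*9 + 9 = 270 + 9 = 279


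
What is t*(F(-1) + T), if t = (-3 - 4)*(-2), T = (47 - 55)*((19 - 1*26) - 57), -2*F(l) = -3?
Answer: 7189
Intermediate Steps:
F(l) = 3/2 (F(l) = -½*(-3) = 3/2)
T = 512 (T = -8*((19 - 26) - 57) = -8*(-7 - 57) = -8*(-64) = 512)
t = 14 (t = -7*(-2) = 14)
t*(F(-1) + T) = 14*(3/2 + 512) = 14*(1027/2) = 7189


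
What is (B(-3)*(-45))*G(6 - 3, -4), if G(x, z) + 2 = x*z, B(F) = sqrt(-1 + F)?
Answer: 1260*I ≈ 1260.0*I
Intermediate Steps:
G(x, z) = -2 + x*z
(B(-3)*(-45))*G(6 - 3, -4) = (sqrt(-1 - 3)*(-45))*(-2 + (6 - 3)*(-4)) = (sqrt(-4)*(-45))*(-2 + 3*(-4)) = ((2*I)*(-45))*(-2 - 12) = -90*I*(-14) = 1260*I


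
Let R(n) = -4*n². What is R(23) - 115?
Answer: -2231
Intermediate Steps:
R(23) - 115 = -4*23² - 115 = -4*529 - 115 = -2116 - 115 = -2231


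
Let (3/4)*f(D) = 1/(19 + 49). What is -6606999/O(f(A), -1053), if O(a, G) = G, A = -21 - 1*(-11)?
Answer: 734111/117 ≈ 6274.5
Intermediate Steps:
A = -10 (A = -21 + 11 = -10)
f(D) = 1/51 (f(D) = 4/(3*(19 + 49)) = (4/3)/68 = (4/3)*(1/68) = 1/51)
-6606999/O(f(A), -1053) = -6606999/(-1053) = -6606999*(-1/1053) = 734111/117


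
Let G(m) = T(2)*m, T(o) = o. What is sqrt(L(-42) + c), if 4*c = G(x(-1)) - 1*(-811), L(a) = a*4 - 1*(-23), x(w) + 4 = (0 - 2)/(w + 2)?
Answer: sqrt(219)/2 ≈ 7.3993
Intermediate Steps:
x(w) = -4 - 2/(2 + w) (x(w) = -4 + (0 - 2)/(w + 2) = -4 - 2/(2 + w))
G(m) = 2*m
L(a) = 23 + 4*a (L(a) = 4*a + 23 = 23 + 4*a)
c = 799/4 (c = (2*(2*(-5 - 2*(-1))/(2 - 1)) - 1*(-811))/4 = (2*(2*(-5 + 2)/1) + 811)/4 = (2*(2*1*(-3)) + 811)/4 = (2*(-6) + 811)/4 = (-12 + 811)/4 = (1/4)*799 = 799/4 ≈ 199.75)
sqrt(L(-42) + c) = sqrt((23 + 4*(-42)) + 799/4) = sqrt((23 - 168) + 799/4) = sqrt(-145 + 799/4) = sqrt(219/4) = sqrt(219)/2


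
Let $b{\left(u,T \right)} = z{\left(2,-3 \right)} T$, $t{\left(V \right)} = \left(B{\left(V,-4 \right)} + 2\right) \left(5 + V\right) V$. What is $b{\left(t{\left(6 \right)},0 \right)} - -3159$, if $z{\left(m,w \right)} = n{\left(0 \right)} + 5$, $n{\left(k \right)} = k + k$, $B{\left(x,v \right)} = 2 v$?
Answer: $3159$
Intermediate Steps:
$n{\left(k \right)} = 2 k$
$t{\left(V \right)} = V \left(-30 - 6 V\right)$ ($t{\left(V \right)} = \left(2 \left(-4\right) + 2\right) \left(5 + V\right) V = \left(-8 + 2\right) \left(5 + V\right) V = - 6 \left(5 + V\right) V = \left(-30 - 6 V\right) V = V \left(-30 - 6 V\right)$)
$z{\left(m,w \right)} = 5$ ($z{\left(m,w \right)} = 2 \cdot 0 + 5 = 0 + 5 = 5$)
$b{\left(u,T \right)} = 5 T$
$b{\left(t{\left(6 \right)},0 \right)} - -3159 = 5 \cdot 0 - -3159 = 0 + 3159 = 3159$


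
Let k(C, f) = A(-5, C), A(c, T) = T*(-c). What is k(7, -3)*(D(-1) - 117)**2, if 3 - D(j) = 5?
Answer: 495635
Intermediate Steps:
A(c, T) = -T*c
k(C, f) = 5*C (k(C, f) = -1*C*(-5) = 5*C)
D(j) = -2 (D(j) = 3 - 1*5 = 3 - 5 = -2)
k(7, -3)*(D(-1) - 117)**2 = (5*7)*(-2 - 117)**2 = 35*(-119)**2 = 35*14161 = 495635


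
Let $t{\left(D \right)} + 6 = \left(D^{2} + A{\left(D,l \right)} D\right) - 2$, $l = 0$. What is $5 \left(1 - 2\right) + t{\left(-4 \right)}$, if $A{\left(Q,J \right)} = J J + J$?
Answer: $3$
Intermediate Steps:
$A{\left(Q,J \right)} = J + J^{2}$ ($A{\left(Q,J \right)} = J^{2} + J = J + J^{2}$)
$t{\left(D \right)} = -8 + D^{2}$ ($t{\left(D \right)} = -6 - \left(2 - D^{2} - 0 \left(1 + 0\right) D\right) = -6 - \left(2 - D^{2} - 0 \cdot 1 D\right) = -6 + \left(\left(D^{2} + 0 D\right) - 2\right) = -6 + \left(\left(D^{2} + 0\right) - 2\right) = -6 + \left(D^{2} - 2\right) = -6 + \left(-2 + D^{2}\right) = -8 + D^{2}$)
$5 \left(1 - 2\right) + t{\left(-4 \right)} = 5 \left(1 - 2\right) - \left(8 - \left(-4\right)^{2}\right) = 5 \left(1 - 2\right) + \left(-8 + 16\right) = 5 \left(-1\right) + 8 = -5 + 8 = 3$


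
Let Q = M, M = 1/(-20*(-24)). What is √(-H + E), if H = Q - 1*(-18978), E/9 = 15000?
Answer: √1670716770/120 ≈ 340.62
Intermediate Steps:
E = 135000 (E = 9*15000 = 135000)
M = 1/480 ≈ 0.0020833
Q = 1/480 ≈ 0.0020833
H = 9109441/480 (H = 1/480 - 1*(-18978) = 1/480 + 18978 = 9109441/480 ≈ 18978.)
√(-H + E) = √(-1*9109441/480 + 135000) = √(-9109441/480 + 135000) = √(55690559/480) = √1670716770/120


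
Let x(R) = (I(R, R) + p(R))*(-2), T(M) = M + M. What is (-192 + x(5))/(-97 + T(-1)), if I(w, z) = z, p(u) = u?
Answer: 212/99 ≈ 2.1414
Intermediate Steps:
T(M) = 2*M
x(R) = -4*R (x(R) = (R + R)*(-2) = (2*R)*(-2) = -4*R)
(-192 + x(5))/(-97 + T(-1)) = (-192 - 4*5)/(-97 + 2*(-1)) = (-192 - 20)/(-97 - 2) = -212/(-99) = -212*(-1/99) = 212/99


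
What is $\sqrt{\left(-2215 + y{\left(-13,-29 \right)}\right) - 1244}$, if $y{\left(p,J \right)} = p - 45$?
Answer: $i \sqrt{3517} \approx 59.304 i$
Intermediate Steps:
$y{\left(p,J \right)} = -45 + p$
$\sqrt{\left(-2215 + y{\left(-13,-29 \right)}\right) - 1244} = \sqrt{\left(-2215 - 58\right) - 1244} = \sqrt{-2273 - 1244} = \sqrt{-3517} = i \sqrt{3517}$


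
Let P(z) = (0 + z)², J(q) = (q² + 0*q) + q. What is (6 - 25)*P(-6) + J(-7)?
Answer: -642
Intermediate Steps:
J(q) = q + q² (J(q) = (q² + 0) + q = q² + q = q + q²)
P(z) = z²
(6 - 25)*P(-6) + J(-7) = (6 - 25)*(-6)² - 7*(1 - 7) = -19*36 - 7*(-6) = -684 + 42 = -642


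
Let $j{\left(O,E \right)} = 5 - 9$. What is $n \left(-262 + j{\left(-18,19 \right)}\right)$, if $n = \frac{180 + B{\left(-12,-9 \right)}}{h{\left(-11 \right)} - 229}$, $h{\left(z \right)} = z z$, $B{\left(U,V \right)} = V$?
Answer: $\frac{2527}{6} \approx 421.17$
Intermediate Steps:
$h{\left(z \right)} = z^{2}$
$j{\left(O,E \right)} = -4$ ($j{\left(O,E \right)} = 5 - 9 = -4$)
$n = - \frac{19}{12}$ ($n = \frac{180 - 9}{\left(-11\right)^{2} - 229} = \frac{171}{121 - 229} = \frac{171}{-108} = 171 \left(- \frac{1}{108}\right) = - \frac{19}{12} \approx -1.5833$)
$n \left(-262 + j{\left(-18,19 \right)}\right) = - \frac{19 \left(-262 - 4\right)}{12} = \left(- \frac{19}{12}\right) \left(-266\right) = \frac{2527}{6}$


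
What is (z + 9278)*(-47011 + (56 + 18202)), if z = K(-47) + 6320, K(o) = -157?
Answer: -443975073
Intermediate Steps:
z = 6163 (z = -157 + 6320 = 6163)
(z + 9278)*(-47011 + (56 + 18202)) = (6163 + 9278)*(-47011 + (56 + 18202)) = 15441*(-47011 + 18258) = 15441*(-28753) = -443975073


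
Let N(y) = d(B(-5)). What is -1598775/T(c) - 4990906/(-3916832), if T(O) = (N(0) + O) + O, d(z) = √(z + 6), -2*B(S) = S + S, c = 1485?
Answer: -843386864642753/1570451831984 + 1598775*√11/8820889 ≈ -536.43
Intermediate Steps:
B(S) = -S (B(S) = -(S + S)/2 = -S)
d(z) = √(6 + z)
N(y) = √11 (N(y) = √(6 - 1*(-5)) = √(6 + 5) = √11)
T(O) = √11 + 2*O (T(O) = (√11 + O) + O = (O + √11) + O = √11 + 2*O)
-1598775/T(c) - 4990906/(-3916832) = -1598775/(√11 + 2*1485) - 4990906/(-3916832) = -1598775/(√11 + 2970) - 4990906*(-1/3916832) = -1598775/(2970 + √11) + 2495453/1958416 = 2495453/1958416 - 1598775/(2970 + √11)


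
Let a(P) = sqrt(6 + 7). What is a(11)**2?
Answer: 13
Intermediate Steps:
a(P) = sqrt(13)
a(11)**2 = (sqrt(13))**2 = 13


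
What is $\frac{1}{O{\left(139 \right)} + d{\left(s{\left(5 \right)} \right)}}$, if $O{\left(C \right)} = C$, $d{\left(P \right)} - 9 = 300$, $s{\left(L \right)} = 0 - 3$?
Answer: $\frac{1}{448} \approx 0.0022321$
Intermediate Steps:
$s{\left(L \right)} = -3$ ($s{\left(L \right)} = 0 - 3 = -3$)
$d{\left(P \right)} = 309$ ($d{\left(P \right)} = 9 + 300 = 309$)
$\frac{1}{O{\left(139 \right)} + d{\left(s{\left(5 \right)} \right)}} = \frac{1}{139 + 309} = \frac{1}{448}$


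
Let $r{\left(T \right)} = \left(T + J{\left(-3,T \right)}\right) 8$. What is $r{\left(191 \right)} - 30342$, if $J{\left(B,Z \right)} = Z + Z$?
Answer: $-25758$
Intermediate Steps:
$J{\left(B,Z \right)} = 2 Z$
$r{\left(T \right)} = 24 T$ ($r{\left(T \right)} = \left(T + 2 T\right) 8 = 3 T 8 = 24 T$)
$r{\left(191 \right)} - 30342 = 24 \cdot 191 - 30342 = 4584 - 30342 = -25758$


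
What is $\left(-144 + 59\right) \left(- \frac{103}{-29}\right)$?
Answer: $- \frac{8755}{29} \approx -301.9$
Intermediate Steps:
$\left(-144 + 59\right) \left(- \frac{103}{-29}\right) = - 85 \left(\left(-103\right) \left(- \frac{1}{29}\right)\right) = \left(-85\right) \frac{103}{29} = - \frac{8755}{29}$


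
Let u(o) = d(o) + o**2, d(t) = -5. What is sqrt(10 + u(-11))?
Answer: 3*sqrt(14) ≈ 11.225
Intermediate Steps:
u(o) = -5 + o**2
sqrt(10 + u(-11)) = sqrt(10 + (-5 + (-11)**2)) = sqrt(10 + (-5 + 121)) = sqrt(10 + 116) = sqrt(126) = 3*sqrt(14)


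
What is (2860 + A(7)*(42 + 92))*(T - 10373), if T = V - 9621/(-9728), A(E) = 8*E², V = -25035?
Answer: -4769452413341/2432 ≈ -1.9611e+9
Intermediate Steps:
T = -243530859/9728 (T = -25035 - 9621/(-9728) = -25035 - 9621*(-1)/9728 = -25035 - 1*(-9621/9728) = -25035 + 9621/9728 = -243530859/9728 ≈ -25034.)
(2860 + A(7)*(42 + 92))*(T - 10373) = (2860 + (8*7²)*(42 + 92))*(-243530859/9728 - 10373) = (2860 + (8*49)*134)*(-344439403/9728) = (2860 + 392*134)*(-344439403/9728) = (2860 + 52528)*(-344439403/9728) = 55388*(-344439403/9728) = -4769452413341/2432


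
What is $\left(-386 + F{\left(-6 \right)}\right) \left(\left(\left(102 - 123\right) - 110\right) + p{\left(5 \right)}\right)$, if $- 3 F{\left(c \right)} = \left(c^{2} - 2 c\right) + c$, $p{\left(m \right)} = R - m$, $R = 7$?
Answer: $51600$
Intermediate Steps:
$p{\left(m \right)} = 7 - m$
$F{\left(c \right)} = - \frac{c^{2}}{3} + \frac{c}{3}$ ($F{\left(c \right)} = - \frac{\left(c^{2} - 2 c\right) + c}{3} = - \frac{c^{2} - c}{3} = - \frac{c^{2}}{3} + \frac{c}{3}$)
$\left(-386 + F{\left(-6 \right)}\right) \left(\left(\left(102 - 123\right) - 110\right) + p{\left(5 \right)}\right) = \left(-386 + \frac{1}{3} \left(-6\right) \left(1 - -6\right)\right) \left(\left(\left(102 - 123\right) - 110\right) + \left(7 - 5\right)\right) = \left(-386 + \frac{1}{3} \left(-6\right) \left(1 + 6\right)\right) \left(\left(-21 - 110\right) + \left(7 - 5\right)\right) = \left(-386 + \frac{1}{3} \left(-6\right) 7\right) \left(-131 + 2\right) = \left(-386 - 14\right) \left(-129\right) = \left(-400\right) \left(-129\right) = 51600$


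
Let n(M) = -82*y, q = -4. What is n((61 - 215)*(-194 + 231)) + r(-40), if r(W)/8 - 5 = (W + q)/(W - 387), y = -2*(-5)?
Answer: -332708/427 ≈ -779.18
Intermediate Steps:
y = 10
r(W) = 40 + 8*(-4 + W)/(-387 + W) (r(W) = 40 + 8*((W - 4)/(W - 387)) = 40 + 8*((-4 + W)/(-387 + W)) = 40 + 8*(-4 + W)/(-387 + W))
n(M) = -820 (n(M) = -82*10 = -820)
n((61 - 215)*(-194 + 231)) + r(-40) = -820 + 8*(-1939 + 6*(-40))/(-387 - 40) = -820 + 8*(-1939 - 240)/(-427) = -820 + 8*(-1/427)*(-2179) = -820 + 17432/427 = -332708/427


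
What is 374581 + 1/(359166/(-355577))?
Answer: 134536403869/359166 ≈ 3.7458e+5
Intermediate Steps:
374581 + 1/(359166/(-355577)) = 374581 + 1/(359166*(-1/355577)) = 374581 + 1/(-359166/355577) = 374581 - 355577/359166 = 134536403869/359166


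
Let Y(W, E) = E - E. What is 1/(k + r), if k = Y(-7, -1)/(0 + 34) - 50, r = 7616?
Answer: 1/7566 ≈ 0.00013217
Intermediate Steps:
Y(W, E) = 0
k = -50 (k = 0/(0 + 34) - 50 = 0/34 - 50 = 0*(1/34) - 50 = 0 - 50 = -50)
1/(k + r) = 1/(-50 + 7616) = 1/7566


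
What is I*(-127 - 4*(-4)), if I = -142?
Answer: 15762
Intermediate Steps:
I*(-127 - 4*(-4)) = -142*(-127 - 4*(-4)) = -142*(-127 + 16) = -142*(-111) = 15762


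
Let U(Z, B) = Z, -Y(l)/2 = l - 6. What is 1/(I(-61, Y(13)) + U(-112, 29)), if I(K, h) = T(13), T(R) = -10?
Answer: -1/122 ≈ -0.0081967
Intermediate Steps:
Y(l) = 12 - 2*l (Y(l) = -2*(l - 6) = -2*(-6 + l) = 12 - 2*l)
I(K, h) = -10
1/(I(-61, Y(13)) + U(-112, 29)) = 1/(-10 - 112) = 1/(-122) = -1/122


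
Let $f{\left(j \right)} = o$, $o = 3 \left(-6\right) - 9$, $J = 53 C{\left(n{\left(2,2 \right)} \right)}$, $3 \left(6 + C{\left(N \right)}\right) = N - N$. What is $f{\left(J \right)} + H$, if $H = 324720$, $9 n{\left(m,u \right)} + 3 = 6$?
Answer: $324693$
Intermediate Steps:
$n{\left(m,u \right)} = \frac{1}{3}$ ($n{\left(m,u \right)} = - \frac{1}{3} + \frac{1}{9} \cdot 6 = - \frac{1}{3} + \frac{2}{3} = \frac{1}{3}$)
$C{\left(N \right)} = -6$ ($C{\left(N \right)} = -6 + \frac{N - N}{3} = -6 + \frac{1}{3} \cdot 0 = -6 + 0 = -6$)
$J = -318$ ($J = 53 \left(-6\right) = -318$)
$o = -27$ ($o = -18 - 9 = -27$)
$f{\left(j \right)} = -27$
$f{\left(J \right)} + H = -27 + 324720 = 324693$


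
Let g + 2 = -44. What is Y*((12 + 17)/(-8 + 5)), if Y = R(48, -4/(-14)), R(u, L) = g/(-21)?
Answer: -1334/63 ≈ -21.175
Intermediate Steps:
g = -46 (g = -2 - 44 = -46)
R(u, L) = 46/21 (R(u, L) = -46/(-21) = -46*(-1/21) = 46/21)
Y = 46/21 ≈ 2.1905
Y*((12 + 17)/(-8 + 5)) = 46*((12 + 17)/(-8 + 5))/21 = 46*(29/(-3))/21 = 46*(29*(-⅓))/21 = (46/21)*(-29/3) = -1334/63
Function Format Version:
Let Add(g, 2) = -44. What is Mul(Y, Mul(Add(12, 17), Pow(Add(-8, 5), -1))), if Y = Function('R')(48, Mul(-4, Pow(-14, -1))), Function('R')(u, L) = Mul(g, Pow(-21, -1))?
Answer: Rational(-1334, 63) ≈ -21.175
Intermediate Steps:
g = -46 (g = Add(-2, -44) = -46)
Function('R')(u, L) = Rational(46, 21) (Function('R')(u, L) = Mul(-46, Pow(-21, -1)) = Mul(-46, Rational(-1, 21)) = Rational(46, 21))
Y = Rational(46, 21) ≈ 2.1905
Mul(Y, Mul(Add(12, 17), Pow(Add(-8, 5), -1))) = Mul(Rational(46, 21), Mul(Add(12, 17), Pow(Add(-8, 5), -1))) = Mul(Rational(46, 21), Mul(29, Pow(-3, -1))) = Mul(Rational(46, 21), Mul(29, Rational(-1, 3))) = Mul(Rational(46, 21), Rational(-29, 3)) = Rational(-1334, 63)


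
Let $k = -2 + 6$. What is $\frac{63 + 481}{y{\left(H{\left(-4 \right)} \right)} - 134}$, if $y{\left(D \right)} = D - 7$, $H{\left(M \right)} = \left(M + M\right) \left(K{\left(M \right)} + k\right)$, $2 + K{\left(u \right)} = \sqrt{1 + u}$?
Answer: $- \frac{85408}{24841} + \frac{4352 i \sqrt{3}}{24841} \approx -3.4382 + 0.30345 i$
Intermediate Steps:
$K{\left(u \right)} = -2 + \sqrt{1 + u}$
$k = 4$
$H{\left(M \right)} = 2 M \left(2 + \sqrt{1 + M}\right)$ ($H{\left(M \right)} = \left(M + M\right) \left(\left(-2 + \sqrt{1 + M}\right) + 4\right) = 2 M \left(2 + \sqrt{1 + M}\right)$)
$y{\left(D \right)} = -7 + D$
$\frac{63 + 481}{y{\left(H{\left(-4 \right)} \right)} - 134} = \frac{63 + 481}{\left(-7 + 2 \left(-4\right) \left(2 + \sqrt{1 - 4}\right)\right) - 134} = \frac{544}{\left(-7 + 2 \left(-4\right) \left(2 + \sqrt{-3}\right)\right) - 134} = \frac{544}{\left(-7 + 2 \left(-4\right) \left(2 + i \sqrt{3}\right)\right) - 134} = \frac{544}{\left(-7 - \left(16 + 8 i \sqrt{3}\right)\right) - 134} = \frac{544}{\left(-23 - 8 i \sqrt{3}\right) - 134} = \frac{544}{-157 - 8 i \sqrt{3}}$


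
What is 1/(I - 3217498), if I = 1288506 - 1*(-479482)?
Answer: -1/1449510 ≈ -6.8989e-7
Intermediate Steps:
I = 1767988 (I = 1288506 + 479482 = 1767988)
1/(I - 3217498) = 1/(1767988 - 3217498) = 1/(-1449510) = -1/1449510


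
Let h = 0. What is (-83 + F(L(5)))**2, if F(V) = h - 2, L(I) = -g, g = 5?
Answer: 7225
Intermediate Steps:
L(I) = -5 (L(I) = -1*5 = -5)
F(V) = -2 (F(V) = 0 - 2 = -2)
(-83 + F(L(5)))**2 = (-83 - 2)**2 = (-85)**2 = 7225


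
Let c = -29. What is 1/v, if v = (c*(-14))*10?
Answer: 1/4060 ≈ 0.00024631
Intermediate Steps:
v = 4060 (v = -29*(-14)*10 = 406*10 = 4060)
1/v = 1/4060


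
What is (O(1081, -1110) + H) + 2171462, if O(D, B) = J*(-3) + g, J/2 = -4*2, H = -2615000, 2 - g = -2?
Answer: -443486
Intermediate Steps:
g = 4 (g = 2 - 1*(-2) = 2 + 2 = 4)
J = -16 (J = 2*(-4*2) = 2*(-8) = -16)
O(D, B) = 52 (O(D, B) = -16*(-3) + 4 = 48 + 4 = 52)
(O(1081, -1110) + H) + 2171462 = (52 - 2615000) + 2171462 = -2614948 + 2171462 = -443486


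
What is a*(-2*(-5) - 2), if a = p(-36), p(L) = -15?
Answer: -120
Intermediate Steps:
a = -15
a*(-2*(-5) - 2) = -15*(-2*(-5) - 2) = -15*(10 - 2) = -15*8 = -120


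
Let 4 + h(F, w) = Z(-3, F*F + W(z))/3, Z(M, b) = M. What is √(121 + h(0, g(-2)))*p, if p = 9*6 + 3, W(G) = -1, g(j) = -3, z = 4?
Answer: 114*√29 ≈ 613.91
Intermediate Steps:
h(F, w) = -5 (h(F, w) = -4 - 3/3 = -4 - 3*⅓ = -4 - 1 = -5)
p = 57 (p = 54 + 3 = 57)
√(121 + h(0, g(-2)))*p = √(121 - 5)*57 = √116*57 = (2*√29)*57 = 114*√29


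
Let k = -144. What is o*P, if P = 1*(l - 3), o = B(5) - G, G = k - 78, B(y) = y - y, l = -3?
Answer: -1332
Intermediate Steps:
B(y) = 0
G = -222 (G = -144 - 78 = -222)
o = 222 (o = 0 - 1*(-222) = 0 + 222 = 222)
P = -6 (P = 1*(-3 - 3) = 1*(-6) = -6)
o*P = 222*(-6) = -1332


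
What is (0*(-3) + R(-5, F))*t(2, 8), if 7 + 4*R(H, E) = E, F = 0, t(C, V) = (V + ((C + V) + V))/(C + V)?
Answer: -91/20 ≈ -4.5500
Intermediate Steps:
t(C, V) = (C + 3*V)/(C + V) (t(C, V) = (V + (C + 2*V))/(C + V) = (C + 3*V)/(C + V))
R(H, E) = -7/4 + E/4
(0*(-3) + R(-5, F))*t(2, 8) = (0*(-3) + (-7/4 + (¼)*0))*((2 + 3*8)/(2 + 8)) = (0 + (-7/4 + 0))*((2 + 24)/10) = (0 - 7/4)*((⅒)*26) = -7/4*13/5 = -91/20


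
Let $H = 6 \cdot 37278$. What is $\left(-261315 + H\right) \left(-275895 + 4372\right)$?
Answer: $10222026381$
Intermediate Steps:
$H = 223668$
$\left(-261315 + H\right) \left(-275895 + 4372\right) = \left(-261315 + 223668\right) \left(-275895 + 4372\right) = \left(-37647\right) \left(-271523\right) = 10222026381$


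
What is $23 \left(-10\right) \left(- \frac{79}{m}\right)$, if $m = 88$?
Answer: $\frac{9085}{44} \approx 206.48$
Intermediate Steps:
$23 \left(-10\right) \left(- \frac{79}{m}\right) = 23 \left(-10\right) \left(- \frac{79}{88}\right) = - 230 \left(\left(-79\right) \frac{1}{88}\right) = \left(-230\right) \left(- \frac{79}{88}\right) = \frac{9085}{44}$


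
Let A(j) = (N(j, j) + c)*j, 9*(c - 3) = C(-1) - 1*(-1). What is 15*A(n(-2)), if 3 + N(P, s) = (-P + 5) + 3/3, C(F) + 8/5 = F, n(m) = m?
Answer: -704/3 ≈ -234.67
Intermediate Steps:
C(F) = -8/5 + F
c = 127/45 (c = 3 + ((-8/5 - 1) - 1*(-1))/9 = 3 + (-13/5 + 1)/9 = 3 + (1/9)*(-8/5) = 3 - 8/45 = 127/45 ≈ 2.8222)
N(P, s) = 3 - P (N(P, s) = -3 + ((-P + 5) + 3/3) = -3 + ((5 - P) + 3*(1/3)) = -3 + ((5 - P) + 1) = -3 + (6 - P) = 3 - P)
A(j) = j*(262/45 - j) (A(j) = ((3 - j) + 127/45)*j = (262/45 - j)*j = j*(262/45 - j))
15*A(n(-2)) = 15*((1/45)*(-2)*(262 - 45*(-2))) = 15*((1/45)*(-2)*(262 + 90)) = 15*((1/45)*(-2)*352) = 15*(-704/45) = -704/3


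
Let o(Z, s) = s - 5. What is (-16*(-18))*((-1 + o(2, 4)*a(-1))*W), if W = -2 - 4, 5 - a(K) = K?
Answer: 12096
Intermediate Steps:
o(Z, s) = -5 + s
a(K) = 5 - K
W = -6
(-16*(-18))*((-1 + o(2, 4)*a(-1))*W) = (-16*(-18))*((-1 + (-5 + 4)*(5 - 1*(-1)))*(-6)) = 288*((-1 - (5 + 1))*(-6)) = 288*((-1 - 1*6)*(-6)) = 288*((-1 - 6)*(-6)) = 288*(-7*(-6)) = 288*42 = 12096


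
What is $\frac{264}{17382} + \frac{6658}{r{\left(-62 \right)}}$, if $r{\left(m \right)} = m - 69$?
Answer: $- \frac{19282462}{379507} \approx -50.809$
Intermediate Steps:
$r{\left(m \right)} = -69 + m$
$\frac{264}{17382} + \frac{6658}{r{\left(-62 \right)}} = \frac{264}{17382} + \frac{6658}{-69 - 62} = 264 \cdot \frac{1}{17382} + \frac{6658}{-131} = \frac{44}{2897} + 6658 \left(- \frac{1}{131}\right) = \frac{44}{2897} - \frac{6658}{131} = - \frac{19282462}{379507}$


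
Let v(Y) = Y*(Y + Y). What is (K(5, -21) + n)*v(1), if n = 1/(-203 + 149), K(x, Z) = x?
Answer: 269/27 ≈ 9.9630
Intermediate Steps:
v(Y) = 2*Y² (v(Y) = Y*(2*Y) = 2*Y²)
n = -1/54 (n = 1/(-54) = -1/54 ≈ -0.018519)
(K(5, -21) + n)*v(1) = (5 - 1/54)*(2*1²) = 269*(2*1)/54 = (269/54)*2 = 269/27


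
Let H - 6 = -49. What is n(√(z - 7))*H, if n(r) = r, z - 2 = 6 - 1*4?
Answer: -43*I*√3 ≈ -74.478*I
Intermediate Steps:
z = 4 (z = 2 + (6 - 1*4) = 2 + (6 - 4) = 2 + 2 = 4)
H = -43 (H = 6 - 49 = -43)
n(√(z - 7))*H = √(4 - 7)*(-43) = √(-3)*(-43) = (I*√3)*(-43) = -43*I*√3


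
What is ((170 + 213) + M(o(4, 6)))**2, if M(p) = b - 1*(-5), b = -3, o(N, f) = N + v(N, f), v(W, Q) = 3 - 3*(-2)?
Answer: 148225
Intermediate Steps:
v(W, Q) = 9 (v(W, Q) = 3 + 6 = 9)
o(N, f) = 9 + N (o(N, f) = N + 9 = 9 + N)
M(p) = 2 (M(p) = -3 - 1*(-5) = -3 + 5 = 2)
((170 + 213) + M(o(4, 6)))**2 = ((170 + 213) + 2)**2 = (383 + 2)**2 = 385**2 = 148225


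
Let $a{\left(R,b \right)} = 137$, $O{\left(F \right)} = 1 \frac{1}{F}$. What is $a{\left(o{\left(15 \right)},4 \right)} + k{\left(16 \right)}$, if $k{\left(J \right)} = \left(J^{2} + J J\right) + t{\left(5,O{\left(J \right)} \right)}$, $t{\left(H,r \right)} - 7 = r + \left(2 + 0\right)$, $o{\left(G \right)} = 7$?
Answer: $\frac{10529}{16} \approx 658.06$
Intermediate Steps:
$O{\left(F \right)} = \frac{1}{F}$
$t{\left(H,r \right)} = 9 + r$ ($t{\left(H,r \right)} = 7 + \left(r + \left(2 + 0\right)\right) = 7 + \left(r + 2\right) = 7 + \left(2 + r\right) = 9 + r$)
$k{\left(J \right)} = 9 + \frac{1}{J} + 2 J^{2}$ ($k{\left(J \right)} = \left(J^{2} + J J\right) + \left(9 + \frac{1}{J}\right) = \left(J^{2} + J^{2}\right) + \left(9 + \frac{1}{J}\right) = 2 J^{2} + \left(9 + \frac{1}{J}\right) = 9 + \frac{1}{J} + 2 J^{2}$)
$a{\left(o{\left(15 \right)},4 \right)} + k{\left(16 \right)} = 137 + \left(9 + \frac{1}{16} + 2 \cdot 16^{2}\right) = 137 + \left(9 + \frac{1}{16} + 2 \cdot 256\right) = 137 + \left(9 + \frac{1}{16} + 512\right) = 137 + \frac{8337}{16} = \frac{10529}{16}$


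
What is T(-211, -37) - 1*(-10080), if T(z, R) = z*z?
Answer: 54601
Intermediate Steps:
T(z, R) = z²
T(-211, -37) - 1*(-10080) = (-211)² - 1*(-10080) = 44521 + 10080 = 54601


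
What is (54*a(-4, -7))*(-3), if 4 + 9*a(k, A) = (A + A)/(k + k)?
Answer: 81/2 ≈ 40.500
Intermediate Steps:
a(k, A) = -4/9 + A/(9*k) (a(k, A) = -4/9 + ((A + A)/(k + k))/9 = -4/9 + ((2*A)/((2*k)))/9 = -4/9 + ((2*A)*(1/(2*k)))/9 = -4/9 + (A/k)/9 = -4/9 + A/(9*k))
(54*a(-4, -7))*(-3) = (54*((1/9)*(-7 - 4*(-4))/(-4)))*(-3) = (54*((1/9)*(-1/4)*(-7 + 16)))*(-3) = (54*((1/9)*(-1/4)*9))*(-3) = (54*(-1/4))*(-3) = -27/2*(-3) = 81/2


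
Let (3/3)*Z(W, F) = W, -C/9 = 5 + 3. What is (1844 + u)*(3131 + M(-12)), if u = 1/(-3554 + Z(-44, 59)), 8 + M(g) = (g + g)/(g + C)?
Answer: 145054686593/25186 ≈ 5.7593e+6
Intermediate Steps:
C = -72 (C = -9*(5 + 3) = -9*8 = -72)
Z(W, F) = W
M(g) = -8 + 2*g/(-72 + g) (M(g) = -8 + (g + g)/(g - 72) = -8 + (2*g)/(-72 + g) = -8 + 2*g/(-72 + g))
u = -1/3598 (u = 1/(-3554 - 44) = 1/(-3598) = -1/3598 ≈ -0.00027793)
(1844 + u)*(3131 + M(-12)) = (1844 - 1/3598)*(3131 + 6*(96 - 1*(-12))/(-72 - 12)) = 6634711*(3131 + 6*(96 + 12)/(-84))/3598 = 6634711*(3131 + 6*(-1/84)*108)/3598 = 6634711*(3131 - 54/7)/3598 = (6634711/3598)*(21863/7) = 145054686593/25186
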